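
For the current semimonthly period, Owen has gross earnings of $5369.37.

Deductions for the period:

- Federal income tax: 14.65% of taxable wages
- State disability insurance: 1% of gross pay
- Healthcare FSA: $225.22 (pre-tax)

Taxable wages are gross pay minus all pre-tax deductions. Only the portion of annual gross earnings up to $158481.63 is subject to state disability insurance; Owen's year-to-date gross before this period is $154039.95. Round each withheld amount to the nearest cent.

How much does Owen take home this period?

$4346.11

Healthcare FSA: $225.22
Taxable wages = $5369.37 − $225.22 = $5144.15
Federal income tax: $5144.15 × 0.1465 = $753.62
State disability insurance: only $158481.63 − $154039.95 = $4441.68 of this check is subject → $4441.68 × 0.01 = $44.42
Total deductions = $225.22 + $753.62 + $44.42 = $1023.26
Net pay = $5369.37 − $1023.26 = $4346.11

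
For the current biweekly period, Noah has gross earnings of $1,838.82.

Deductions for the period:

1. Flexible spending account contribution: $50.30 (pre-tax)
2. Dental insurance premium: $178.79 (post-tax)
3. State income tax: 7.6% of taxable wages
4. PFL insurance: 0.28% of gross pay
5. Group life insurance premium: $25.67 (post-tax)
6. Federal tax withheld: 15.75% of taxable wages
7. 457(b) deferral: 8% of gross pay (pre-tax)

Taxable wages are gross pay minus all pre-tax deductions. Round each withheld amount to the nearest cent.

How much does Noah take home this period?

Flexible spending account contribution: $50.30
457(b) deferral: $1,838.82 × 0.08 = $147.11
Pre-tax total = $50.30 + $147.11 = $197.41
Taxable wages = $1,838.82 − $197.41 = $1,641.41
State income tax: $1,641.41 × 0.076 = $124.75
Federal tax withheld: $1,641.41 × 0.1575 = $258.52
PFL insurance: $1,838.82 × 0.0028 = $5.15
Group life insurance premium: $25.67
Dental insurance premium: $178.79
Total deductions = $50.30 + $147.11 + $124.75 + $258.52 + $5.15 + $25.67 + $178.79 = $790.29
Net pay = $1,838.82 − $790.29 = $1,048.53

$1,048.53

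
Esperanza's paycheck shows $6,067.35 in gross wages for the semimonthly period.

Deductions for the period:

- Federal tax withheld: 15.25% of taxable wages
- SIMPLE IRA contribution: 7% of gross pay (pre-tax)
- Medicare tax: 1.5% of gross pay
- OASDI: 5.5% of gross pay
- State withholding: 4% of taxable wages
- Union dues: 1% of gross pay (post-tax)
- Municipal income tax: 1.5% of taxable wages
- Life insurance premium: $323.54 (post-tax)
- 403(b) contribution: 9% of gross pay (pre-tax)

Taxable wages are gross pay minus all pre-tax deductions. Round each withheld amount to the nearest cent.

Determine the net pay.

403(b) contribution: $6,067.35 × 0.09 = $546.06
SIMPLE IRA contribution: $6,067.35 × 0.07 = $424.71
Pre-tax total = $546.06 + $424.71 = $970.77
Taxable wages = $6,067.35 − $970.77 = $5,096.58
Municipal income tax: $5,096.58 × 0.015 = $76.45
State withholding: $5,096.58 × 0.04 = $203.86
Federal tax withheld: $5,096.58 × 0.1525 = $777.23
OASDI: $6,067.35 × 0.055 = $333.70
Medicare tax: $6,067.35 × 0.015 = $91.01
Life insurance premium: $323.54
Union dues: $6,067.35 × 0.01 = $60.67
Total deductions = $546.06 + $424.71 + $76.45 + $203.86 + $777.23 + $333.70 + $91.01 + $323.54 + $60.67 = $2,837.23
Net pay = $6,067.35 − $2,837.23 = $3,230.12

$3,230.12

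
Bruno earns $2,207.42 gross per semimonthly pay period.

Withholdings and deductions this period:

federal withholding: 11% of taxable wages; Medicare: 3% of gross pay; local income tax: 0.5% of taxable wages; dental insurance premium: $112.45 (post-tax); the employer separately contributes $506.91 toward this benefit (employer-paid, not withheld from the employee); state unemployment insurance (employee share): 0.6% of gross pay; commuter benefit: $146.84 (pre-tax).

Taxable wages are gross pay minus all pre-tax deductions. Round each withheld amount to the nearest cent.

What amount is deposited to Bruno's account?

$1,631.71

Commuter benefit: $146.84
Taxable wages = $2,207.42 − $146.84 = $2,060.58
Federal withholding: $2,060.58 × 0.11 = $226.66
Local income tax: $2,060.58 × 0.005 = $10.30
Medicare: $2,207.42 × 0.03 = $66.22
State unemployment insurance (employee share): $2,207.42 × 0.006 = $13.24
Dental insurance premium: $112.45
(Employer's $506.91 toward dental insurance premium is not withheld from the employee.)
Total deductions = $146.84 + $226.66 + $10.30 + $66.22 + $13.24 + $112.45 = $575.71
Net pay = $2,207.42 − $575.71 = $1,631.71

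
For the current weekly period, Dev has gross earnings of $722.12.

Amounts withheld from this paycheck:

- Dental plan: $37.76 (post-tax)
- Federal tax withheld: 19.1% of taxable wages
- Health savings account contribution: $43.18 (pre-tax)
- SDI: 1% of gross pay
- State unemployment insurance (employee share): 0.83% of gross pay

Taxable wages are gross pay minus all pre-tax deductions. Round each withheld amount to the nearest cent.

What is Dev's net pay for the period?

Health savings account contribution: $43.18
Taxable wages = $722.12 − $43.18 = $678.94
Federal tax withheld: $678.94 × 0.191 = $129.68
State unemployment insurance (employee share): $722.12 × 0.0083 = $5.99
SDI: $722.12 × 0.01 = $7.22
Dental plan: $37.76
Total deductions = $43.18 + $129.68 + $5.99 + $7.22 + $37.76 = $223.83
Net pay = $722.12 − $223.83 = $498.29

$498.29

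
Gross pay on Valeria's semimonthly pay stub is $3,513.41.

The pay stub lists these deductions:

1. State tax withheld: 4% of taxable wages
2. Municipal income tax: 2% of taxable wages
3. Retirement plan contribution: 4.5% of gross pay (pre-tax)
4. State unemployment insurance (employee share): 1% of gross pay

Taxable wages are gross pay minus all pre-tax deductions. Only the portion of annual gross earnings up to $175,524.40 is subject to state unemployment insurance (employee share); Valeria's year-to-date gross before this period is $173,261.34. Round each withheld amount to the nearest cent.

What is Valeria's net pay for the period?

$3,131.36

Retirement plan contribution: $3,513.41 × 0.045 = $158.10
Taxable wages = $3,513.41 − $158.10 = $3,355.31
Municipal income tax: $3,355.31 × 0.02 = $67.11
State tax withheld: $3,355.31 × 0.04 = $134.21
State unemployment insurance (employee share): only $175,524.40 − $173,261.34 = $2,263.06 of this check is subject → $2,263.06 × 0.01 = $22.63
Total deductions = $158.10 + $67.11 + $134.21 + $22.63 = $382.05
Net pay = $3,513.41 − $382.05 = $3,131.36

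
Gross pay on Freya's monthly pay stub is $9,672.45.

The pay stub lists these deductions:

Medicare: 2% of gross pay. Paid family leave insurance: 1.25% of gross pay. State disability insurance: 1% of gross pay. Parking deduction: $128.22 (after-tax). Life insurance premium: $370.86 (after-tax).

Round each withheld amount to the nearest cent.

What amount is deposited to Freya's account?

State disability insurance: $9,672.45 × 0.01 = $96.72
Paid family leave insurance: $9,672.45 × 0.0125 = $120.91
Medicare: $9,672.45 × 0.02 = $193.45
Life insurance premium: $370.86
Parking deduction: $128.22
Total deductions = $96.72 + $120.91 + $193.45 + $370.86 + $128.22 = $910.16
Net pay = $9,672.45 − $910.16 = $8,762.29

$8,762.29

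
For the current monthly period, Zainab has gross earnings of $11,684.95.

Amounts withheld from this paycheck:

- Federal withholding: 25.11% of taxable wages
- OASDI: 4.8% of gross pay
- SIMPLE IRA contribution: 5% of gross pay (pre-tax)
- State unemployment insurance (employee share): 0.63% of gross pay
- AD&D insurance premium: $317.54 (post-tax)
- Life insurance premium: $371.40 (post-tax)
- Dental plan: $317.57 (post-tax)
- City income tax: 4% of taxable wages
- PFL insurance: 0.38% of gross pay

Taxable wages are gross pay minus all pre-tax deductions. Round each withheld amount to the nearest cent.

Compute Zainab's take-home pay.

$6,183.87

SIMPLE IRA contribution: $11,684.95 × 0.05 = $584.25
Taxable wages = $11,684.95 − $584.25 = $11,100.70
Federal withholding: $11,100.70 × 0.2511 = $2,787.39
City income tax: $11,100.70 × 0.04 = $444.03
State unemployment insurance (employee share): $11,684.95 × 0.0063 = $73.62
PFL insurance: $11,684.95 × 0.0038 = $44.40
OASDI: $11,684.95 × 0.048 = $560.88
AD&D insurance premium: $317.54
Dental plan: $317.57
Life insurance premium: $371.40
Total deductions = $584.25 + $2,787.39 + $444.03 + $73.62 + $44.40 + $560.88 + $317.54 + $317.57 + $371.40 = $5,501.08
Net pay = $11,684.95 − $5,501.08 = $6,183.87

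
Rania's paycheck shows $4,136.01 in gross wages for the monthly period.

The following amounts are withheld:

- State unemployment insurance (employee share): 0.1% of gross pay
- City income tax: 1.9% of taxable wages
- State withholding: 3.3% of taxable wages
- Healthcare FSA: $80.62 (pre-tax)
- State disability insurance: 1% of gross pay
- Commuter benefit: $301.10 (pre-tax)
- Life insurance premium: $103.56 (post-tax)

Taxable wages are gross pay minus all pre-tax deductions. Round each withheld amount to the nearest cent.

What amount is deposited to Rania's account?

Healthcare FSA: $80.62
Commuter benefit: $301.10
Pre-tax total = $80.62 + $301.10 = $381.72
Taxable wages = $4,136.01 − $381.72 = $3,754.29
State withholding: $3,754.29 × 0.033 = $123.89
City income tax: $3,754.29 × 0.019 = $71.33
State unemployment insurance (employee share): $4,136.01 × 0.001 = $4.14
State disability insurance: $4,136.01 × 0.01 = $41.36
Life insurance premium: $103.56
Total deductions = $80.62 + $301.10 + $123.89 + $71.33 + $4.14 + $41.36 + $103.56 = $726.00
Net pay = $4,136.01 − $726.00 = $3,410.01

$3,410.01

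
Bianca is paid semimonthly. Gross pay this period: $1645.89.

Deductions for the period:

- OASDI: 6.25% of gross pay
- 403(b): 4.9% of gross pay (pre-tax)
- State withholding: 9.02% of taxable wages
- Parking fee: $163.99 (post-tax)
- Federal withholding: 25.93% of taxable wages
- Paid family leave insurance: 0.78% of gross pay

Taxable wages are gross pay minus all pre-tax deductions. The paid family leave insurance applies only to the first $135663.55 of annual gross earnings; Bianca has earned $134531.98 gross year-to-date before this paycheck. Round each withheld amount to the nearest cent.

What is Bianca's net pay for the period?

403(b): $1645.89 × 0.049 = $80.65
Taxable wages = $1645.89 − $80.65 = $1565.24
State withholding: $1565.24 × 0.0902 = $141.18
Federal withholding: $1565.24 × 0.2593 = $405.87
Paid family leave insurance: only $135663.55 − $134531.98 = $1131.57 of this check is subject → $1131.57 × 0.0078 = $8.83
OASDI: $1645.89 × 0.0625 = $102.87
Parking fee: $163.99
Total deductions = $80.65 + $141.18 + $405.87 + $8.83 + $102.87 + $163.99 = $903.39
Net pay = $1645.89 − $903.39 = $742.50

$742.50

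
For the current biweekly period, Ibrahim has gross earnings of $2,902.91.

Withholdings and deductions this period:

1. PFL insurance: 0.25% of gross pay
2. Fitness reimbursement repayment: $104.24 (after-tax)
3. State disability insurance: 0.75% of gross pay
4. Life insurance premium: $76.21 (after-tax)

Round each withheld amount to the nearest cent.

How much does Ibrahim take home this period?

PFL insurance: $2,902.91 × 0.0025 = $7.26
State disability insurance: $2,902.91 × 0.0075 = $21.77
Fitness reimbursement repayment: $104.24
Life insurance premium: $76.21
Total deductions = $7.26 + $21.77 + $104.24 + $76.21 = $209.48
Net pay = $2,902.91 − $209.48 = $2,693.43

$2,693.43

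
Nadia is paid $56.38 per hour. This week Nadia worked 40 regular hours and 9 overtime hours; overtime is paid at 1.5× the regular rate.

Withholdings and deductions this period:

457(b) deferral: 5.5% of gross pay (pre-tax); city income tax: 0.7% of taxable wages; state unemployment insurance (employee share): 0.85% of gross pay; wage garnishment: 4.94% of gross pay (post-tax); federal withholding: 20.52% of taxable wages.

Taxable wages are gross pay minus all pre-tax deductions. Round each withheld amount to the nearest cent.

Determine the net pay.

$2070.92

Regular pay: 40 × $56.38 = $2255.20
Overtime pay: 9 × $56.38 × 1.5 = $761.13
Gross pay = $2255.20 + $761.13 = $3016.33
457(b) deferral: $3016.33 × 0.055 = $165.90
Taxable wages = $3016.33 − $165.90 = $2850.43
City income tax: $2850.43 × 0.007 = $19.95
Federal withholding: $2850.43 × 0.2052 = $584.91
State unemployment insurance (employee share): $3016.33 × 0.0085 = $25.64
Wage garnishment: $3016.33 × 0.0494 = $149.01
Total deductions = $165.90 + $19.95 + $584.91 + $25.64 + $149.01 = $945.41
Net pay = $3016.33 − $945.41 = $2070.92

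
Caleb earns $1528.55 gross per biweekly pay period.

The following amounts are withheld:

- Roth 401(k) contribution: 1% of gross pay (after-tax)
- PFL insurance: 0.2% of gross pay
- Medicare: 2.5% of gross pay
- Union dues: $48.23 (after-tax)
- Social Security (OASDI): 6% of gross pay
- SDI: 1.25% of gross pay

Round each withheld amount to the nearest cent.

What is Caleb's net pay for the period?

$1312.94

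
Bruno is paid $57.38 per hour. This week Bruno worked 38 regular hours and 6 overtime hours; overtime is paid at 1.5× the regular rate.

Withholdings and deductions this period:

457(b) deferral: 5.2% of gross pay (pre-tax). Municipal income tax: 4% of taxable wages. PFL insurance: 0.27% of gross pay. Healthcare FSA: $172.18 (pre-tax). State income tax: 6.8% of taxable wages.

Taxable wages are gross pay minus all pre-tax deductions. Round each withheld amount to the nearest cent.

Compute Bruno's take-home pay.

Regular pay: 38 × $57.38 = $2,180.44
Overtime pay: 6 × $57.38 × 1.5 = $516.42
Gross pay = $2,180.44 + $516.42 = $2,696.86
Healthcare FSA: $172.18
457(b) deferral: $2,696.86 × 0.052 = $140.24
Pre-tax total = $172.18 + $140.24 = $312.42
Taxable wages = $2,696.86 − $312.42 = $2,384.44
State income tax: $2,384.44 × 0.068 = $162.14
Municipal income tax: $2,384.44 × 0.04 = $95.38
PFL insurance: $2,696.86 × 0.0027 = $7.28
Total deductions = $172.18 + $140.24 + $162.14 + $95.38 + $7.28 = $577.22
Net pay = $2,696.86 − $577.22 = $2,119.64

$2,119.64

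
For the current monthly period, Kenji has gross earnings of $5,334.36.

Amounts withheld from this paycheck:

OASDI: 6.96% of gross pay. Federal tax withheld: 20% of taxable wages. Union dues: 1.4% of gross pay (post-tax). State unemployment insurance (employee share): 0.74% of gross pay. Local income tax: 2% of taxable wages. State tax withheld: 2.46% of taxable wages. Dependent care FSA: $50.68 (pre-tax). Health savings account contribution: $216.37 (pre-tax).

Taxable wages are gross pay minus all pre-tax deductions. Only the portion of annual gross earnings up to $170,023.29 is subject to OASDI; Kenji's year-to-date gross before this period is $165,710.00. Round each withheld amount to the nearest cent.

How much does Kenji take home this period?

$3,413.49

Health savings account contribution: $216.37
Dependent care FSA: $50.68
Pre-tax total = $216.37 + $50.68 = $267.05
Taxable wages = $5,334.36 − $267.05 = $5,067.31
Local income tax: $5,067.31 × 0.02 = $101.35
State tax withheld: $5,067.31 × 0.0246 = $124.66
Federal tax withheld: $5,067.31 × 0.2 = $1,013.46
State unemployment insurance (employee share): $5,334.36 × 0.0074 = $39.47
OASDI: only $170,023.29 − $165,710.00 = $4,313.29 of this check is subject → $4,313.29 × 0.0696 = $300.20
Union dues: $5,334.36 × 0.014 = $74.68
Total deductions = $216.37 + $50.68 + $101.35 + $124.66 + $1,013.46 + $39.47 + $300.20 + $74.68 = $1,920.87
Net pay = $5,334.36 − $1,920.87 = $3,413.49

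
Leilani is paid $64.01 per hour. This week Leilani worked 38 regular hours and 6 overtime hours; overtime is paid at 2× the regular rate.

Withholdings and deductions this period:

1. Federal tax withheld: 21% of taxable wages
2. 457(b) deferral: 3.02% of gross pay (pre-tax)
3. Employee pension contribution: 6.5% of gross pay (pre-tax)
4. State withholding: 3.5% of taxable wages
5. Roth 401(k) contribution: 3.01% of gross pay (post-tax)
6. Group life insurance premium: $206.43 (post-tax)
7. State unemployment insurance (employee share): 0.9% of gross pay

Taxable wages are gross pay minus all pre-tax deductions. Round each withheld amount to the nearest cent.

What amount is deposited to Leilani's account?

Regular pay: 38 × $64.01 = $2,432.38
Overtime pay: 6 × $64.01 × 2 = $768.12
Gross pay = $2,432.38 + $768.12 = $3,200.50
Employee pension contribution: $3,200.50 × 0.065 = $208.03
457(b) deferral: $3,200.50 × 0.0302 = $96.66
Pre-tax total = $208.03 + $96.66 = $304.69
Taxable wages = $3,200.50 − $304.69 = $2,895.81
State withholding: $2,895.81 × 0.035 = $101.35
Federal tax withheld: $2,895.81 × 0.21 = $608.12
State unemployment insurance (employee share): $3,200.50 × 0.009 = $28.80
Roth 401(k) contribution: $3,200.50 × 0.0301 = $96.34
Group life insurance premium: $206.43
Total deductions = $208.03 + $96.66 + $101.35 + $608.12 + $28.80 + $96.34 + $206.43 = $1,345.73
Net pay = $3,200.50 − $1,345.73 = $1,854.77

$1,854.77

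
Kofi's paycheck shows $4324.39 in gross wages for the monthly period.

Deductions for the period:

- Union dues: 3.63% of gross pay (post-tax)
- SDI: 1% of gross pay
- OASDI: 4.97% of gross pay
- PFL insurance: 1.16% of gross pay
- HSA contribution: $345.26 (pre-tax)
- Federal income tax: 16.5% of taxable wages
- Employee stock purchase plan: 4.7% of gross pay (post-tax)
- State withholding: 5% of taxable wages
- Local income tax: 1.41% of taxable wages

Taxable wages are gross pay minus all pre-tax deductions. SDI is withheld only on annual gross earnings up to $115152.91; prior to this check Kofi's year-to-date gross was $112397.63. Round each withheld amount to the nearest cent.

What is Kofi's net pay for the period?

$2414.64

HSA contribution: $345.26
Taxable wages = $4324.39 − $345.26 = $3979.13
State withholding: $3979.13 × 0.05 = $198.96
Federal income tax: $3979.13 × 0.165 = $656.56
Local income tax: $3979.13 × 0.0141 = $56.11
SDI: only $115152.91 − $112397.63 = $2755.28 of this check is subject → $2755.28 × 0.01 = $27.55
PFL insurance: $4324.39 × 0.0116 = $50.16
OASDI: $4324.39 × 0.0497 = $214.92
Union dues: $4324.39 × 0.0363 = $156.98
Employee stock purchase plan: $4324.39 × 0.047 = $203.25
Total deductions = $345.26 + $198.96 + $656.56 + $56.11 + $27.55 + $50.16 + $214.92 + $156.98 + $203.25 = $1909.75
Net pay = $4324.39 − $1909.75 = $2414.64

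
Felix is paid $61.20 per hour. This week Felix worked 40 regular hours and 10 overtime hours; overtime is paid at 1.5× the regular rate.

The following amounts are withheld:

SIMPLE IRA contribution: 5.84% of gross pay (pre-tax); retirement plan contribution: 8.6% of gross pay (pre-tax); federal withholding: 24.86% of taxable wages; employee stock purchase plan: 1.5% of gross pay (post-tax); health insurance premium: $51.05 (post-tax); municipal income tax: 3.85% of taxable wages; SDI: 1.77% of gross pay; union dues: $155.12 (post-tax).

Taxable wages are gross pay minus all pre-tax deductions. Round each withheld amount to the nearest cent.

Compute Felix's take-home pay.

$1,736.87

Regular pay: 40 × $61.20 = $2,448.00
Overtime pay: 10 × $61.20 × 1.5 = $918.00
Gross pay = $2,448.00 + $918.00 = $3,366.00
Retirement plan contribution: $3,366.00 × 0.086 = $289.48
SIMPLE IRA contribution: $3,366.00 × 0.0584 = $196.57
Pre-tax total = $289.48 + $196.57 = $486.05
Taxable wages = $3,366.00 − $486.05 = $2,879.95
Municipal income tax: $2,879.95 × 0.0385 = $110.88
Federal withholding: $2,879.95 × 0.2486 = $715.96
SDI: $3,366.00 × 0.0177 = $59.58
Health insurance premium: $51.05
Employee stock purchase plan: $3,366.00 × 0.015 = $50.49
Union dues: $155.12
Total deductions = $289.48 + $196.57 + $110.88 + $715.96 + $59.58 + $51.05 + $50.49 + $155.12 = $1,629.13
Net pay = $3,366.00 − $1,629.13 = $1,736.87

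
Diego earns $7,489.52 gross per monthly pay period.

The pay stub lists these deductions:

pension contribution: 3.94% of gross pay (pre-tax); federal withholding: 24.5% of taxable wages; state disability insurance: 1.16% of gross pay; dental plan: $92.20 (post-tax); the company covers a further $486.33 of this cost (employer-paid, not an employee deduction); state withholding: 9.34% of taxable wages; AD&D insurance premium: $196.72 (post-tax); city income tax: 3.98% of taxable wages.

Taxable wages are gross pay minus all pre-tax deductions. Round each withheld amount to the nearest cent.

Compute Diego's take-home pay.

Pension contribution: $7,489.52 × 0.0394 = $295.09
Taxable wages = $7,489.52 − $295.09 = $7,194.43
Federal withholding: $7,194.43 × 0.245 = $1,762.64
City income tax: $7,194.43 × 0.0398 = $286.34
State withholding: $7,194.43 × 0.0934 = $671.96
State disability insurance: $7,489.52 × 0.0116 = $86.88
Dental plan: $92.20
AD&D insurance premium: $196.72
(Employer's $486.33 toward dental plan is not withheld from the employee.)
Total deductions = $295.09 + $1,762.64 + $286.34 + $671.96 + $86.88 + $92.20 + $196.72 = $3,391.83
Net pay = $7,489.52 − $3,391.83 = $4,097.69

$4,097.69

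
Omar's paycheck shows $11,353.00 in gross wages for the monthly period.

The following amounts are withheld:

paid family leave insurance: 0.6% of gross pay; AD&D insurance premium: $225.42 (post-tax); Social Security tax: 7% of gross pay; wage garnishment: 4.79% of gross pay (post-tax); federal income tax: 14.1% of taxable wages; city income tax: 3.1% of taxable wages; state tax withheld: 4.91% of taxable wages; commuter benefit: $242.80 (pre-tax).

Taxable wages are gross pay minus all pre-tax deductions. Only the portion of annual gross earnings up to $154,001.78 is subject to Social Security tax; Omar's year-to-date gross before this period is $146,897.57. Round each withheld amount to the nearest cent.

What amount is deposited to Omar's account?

$7,319.09

Commuter benefit: $242.80
Taxable wages = $11,353.00 − $242.80 = $11,110.20
City income tax: $11,110.20 × 0.031 = $344.42
Federal income tax: $11,110.20 × 0.141 = $1,566.54
State tax withheld: $11,110.20 × 0.0491 = $545.51
Paid family leave insurance: $11,353.00 × 0.006 = $68.12
Social Security tax: only $154,001.78 − $146,897.57 = $7,104.21 of this check is subject → $7,104.21 × 0.07 = $497.29
Wage garnishment: $11,353.00 × 0.0479 = $543.81
AD&D insurance premium: $225.42
Total deductions = $242.80 + $344.42 + $1,566.54 + $545.51 + $68.12 + $497.29 + $543.81 + $225.42 = $4,033.91
Net pay = $11,353.00 − $4,033.91 = $7,319.09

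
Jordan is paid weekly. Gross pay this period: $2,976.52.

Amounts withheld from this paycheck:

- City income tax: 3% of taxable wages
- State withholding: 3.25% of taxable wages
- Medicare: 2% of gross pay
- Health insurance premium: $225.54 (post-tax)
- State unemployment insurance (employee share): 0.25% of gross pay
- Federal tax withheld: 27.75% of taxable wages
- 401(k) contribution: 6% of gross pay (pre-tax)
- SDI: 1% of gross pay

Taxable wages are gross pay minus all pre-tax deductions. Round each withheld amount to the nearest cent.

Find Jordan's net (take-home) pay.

401(k) contribution: $2,976.52 × 0.06 = $178.59
Taxable wages = $2,976.52 − $178.59 = $2,797.93
City income tax: $2,797.93 × 0.03 = $83.94
Federal tax withheld: $2,797.93 × 0.2775 = $776.43
State withholding: $2,797.93 × 0.0325 = $90.93
SDI: $2,976.52 × 0.01 = $29.77
Medicare: $2,976.52 × 0.02 = $59.53
State unemployment insurance (employee share): $2,976.52 × 0.0025 = $7.44
Health insurance premium: $225.54
Total deductions = $178.59 + $83.94 + $776.43 + $90.93 + $29.77 + $59.53 + $7.44 + $225.54 = $1,452.17
Net pay = $2,976.52 − $1,452.17 = $1,524.35

$1,524.35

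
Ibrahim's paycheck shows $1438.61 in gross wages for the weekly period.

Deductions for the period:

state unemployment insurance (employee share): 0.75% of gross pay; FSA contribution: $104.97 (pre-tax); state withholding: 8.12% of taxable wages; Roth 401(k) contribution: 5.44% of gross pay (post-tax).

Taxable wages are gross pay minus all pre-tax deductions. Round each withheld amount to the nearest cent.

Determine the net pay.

FSA contribution: $104.97
Taxable wages = $1438.61 − $104.97 = $1333.64
State withholding: $1333.64 × 0.0812 = $108.29
State unemployment insurance (employee share): $1438.61 × 0.0075 = $10.79
Roth 401(k) contribution: $1438.61 × 0.0544 = $78.26
Total deductions = $104.97 + $108.29 + $10.79 + $78.26 = $302.31
Net pay = $1438.61 − $302.31 = $1136.30

$1136.30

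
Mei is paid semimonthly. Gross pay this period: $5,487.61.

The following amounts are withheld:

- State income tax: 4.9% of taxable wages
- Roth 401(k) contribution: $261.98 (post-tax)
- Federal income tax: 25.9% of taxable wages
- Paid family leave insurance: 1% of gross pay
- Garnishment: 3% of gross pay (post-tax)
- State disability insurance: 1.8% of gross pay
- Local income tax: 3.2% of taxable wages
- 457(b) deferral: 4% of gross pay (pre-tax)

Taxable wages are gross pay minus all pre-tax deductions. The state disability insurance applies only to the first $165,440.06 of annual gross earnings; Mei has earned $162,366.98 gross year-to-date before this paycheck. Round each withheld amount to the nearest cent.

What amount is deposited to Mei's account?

$2,940.14

457(b) deferral: $5,487.61 × 0.04 = $219.50
Taxable wages = $5,487.61 − $219.50 = $5,268.11
Federal income tax: $5,268.11 × 0.259 = $1,364.44
Local income tax: $5,268.11 × 0.032 = $168.58
State income tax: $5,268.11 × 0.049 = $258.14
State disability insurance: only $165,440.06 − $162,366.98 = $3,073.08 of this check is subject → $3,073.08 × 0.018 = $55.32
Paid family leave insurance: $5,487.61 × 0.01 = $54.88
Garnishment: $5,487.61 × 0.03 = $164.63
Roth 401(k) contribution: $261.98
Total deductions = $219.50 + $1,364.44 + $168.58 + $258.14 + $55.32 + $54.88 + $164.63 + $261.98 = $2,547.47
Net pay = $5,487.61 − $2,547.47 = $2,940.14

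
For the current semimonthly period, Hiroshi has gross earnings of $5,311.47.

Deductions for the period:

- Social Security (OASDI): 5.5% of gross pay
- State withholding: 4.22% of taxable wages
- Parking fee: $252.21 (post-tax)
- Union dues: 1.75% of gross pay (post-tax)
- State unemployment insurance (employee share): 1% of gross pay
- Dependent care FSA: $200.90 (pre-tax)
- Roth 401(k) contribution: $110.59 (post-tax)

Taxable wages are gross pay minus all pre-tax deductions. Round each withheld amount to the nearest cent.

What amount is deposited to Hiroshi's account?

Dependent care FSA: $200.90
Taxable wages = $5,311.47 − $200.90 = $5,110.57
State withholding: $5,110.57 × 0.0422 = $215.67
Social Security (OASDI): $5,311.47 × 0.055 = $292.13
State unemployment insurance (employee share): $5,311.47 × 0.01 = $53.11
Roth 401(k) contribution: $110.59
Parking fee: $252.21
Union dues: $5,311.47 × 0.0175 = $92.95
Total deductions = $200.90 + $215.67 + $292.13 + $53.11 + $110.59 + $252.21 + $92.95 = $1,217.56
Net pay = $5,311.47 − $1,217.56 = $4,093.91

$4,093.91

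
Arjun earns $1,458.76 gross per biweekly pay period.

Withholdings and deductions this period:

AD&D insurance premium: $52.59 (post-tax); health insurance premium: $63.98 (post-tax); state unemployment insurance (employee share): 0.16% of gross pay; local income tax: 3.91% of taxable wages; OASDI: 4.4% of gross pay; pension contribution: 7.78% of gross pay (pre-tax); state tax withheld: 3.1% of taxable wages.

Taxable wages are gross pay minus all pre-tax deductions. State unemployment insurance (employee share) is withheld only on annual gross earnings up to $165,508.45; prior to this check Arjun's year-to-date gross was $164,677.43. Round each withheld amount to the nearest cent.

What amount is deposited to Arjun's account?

$1,068.88

Pension contribution: $1,458.76 × 0.0778 = $113.49
Taxable wages = $1,458.76 − $113.49 = $1,345.27
Local income tax: $1,345.27 × 0.0391 = $52.60
State tax withheld: $1,345.27 × 0.031 = $41.70
State unemployment insurance (employee share): only $165,508.45 − $164,677.43 = $831.02 of this check is subject → $831.02 × 0.0016 = $1.33
OASDI: $1,458.76 × 0.044 = $64.19
AD&D insurance premium: $52.59
Health insurance premium: $63.98
Total deductions = $113.49 + $52.60 + $41.70 + $1.33 + $64.19 + $52.59 + $63.98 = $389.88
Net pay = $1,458.76 − $389.88 = $1,068.88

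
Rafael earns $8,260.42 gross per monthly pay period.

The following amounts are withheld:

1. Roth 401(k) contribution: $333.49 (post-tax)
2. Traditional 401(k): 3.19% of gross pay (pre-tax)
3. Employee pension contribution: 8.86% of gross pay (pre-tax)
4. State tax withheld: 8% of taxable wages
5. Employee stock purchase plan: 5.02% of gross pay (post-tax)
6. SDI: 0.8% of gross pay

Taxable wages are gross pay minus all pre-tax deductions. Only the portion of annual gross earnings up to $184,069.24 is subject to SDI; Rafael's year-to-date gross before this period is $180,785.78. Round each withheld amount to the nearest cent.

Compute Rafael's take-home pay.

$5,909.41

Employee pension contribution: $8,260.42 × 0.0886 = $731.87
Traditional 401(k): $8,260.42 × 0.0319 = $263.51
Pre-tax total = $731.87 + $263.51 = $995.38
Taxable wages = $8,260.42 − $995.38 = $7,265.04
State tax withheld: $7,265.04 × 0.08 = $581.20
SDI: only $184,069.24 − $180,785.78 = $3,283.46 of this check is subject → $3,283.46 × 0.008 = $26.27
Roth 401(k) contribution: $333.49
Employee stock purchase plan: $8,260.42 × 0.0502 = $414.67
Total deductions = $731.87 + $263.51 + $581.20 + $26.27 + $333.49 + $414.67 = $2,351.01
Net pay = $8,260.42 − $2,351.01 = $5,909.41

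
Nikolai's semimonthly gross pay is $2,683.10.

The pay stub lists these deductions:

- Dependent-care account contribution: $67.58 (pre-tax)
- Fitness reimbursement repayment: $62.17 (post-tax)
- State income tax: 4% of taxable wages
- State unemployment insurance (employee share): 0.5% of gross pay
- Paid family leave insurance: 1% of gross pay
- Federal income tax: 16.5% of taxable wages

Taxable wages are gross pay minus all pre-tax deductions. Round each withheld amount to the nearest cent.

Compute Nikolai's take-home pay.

Dependent-care account contribution: $67.58
Taxable wages = $2,683.10 − $67.58 = $2,615.52
Federal income tax: $2,615.52 × 0.165 = $431.56
State income tax: $2,615.52 × 0.04 = $104.62
Paid family leave insurance: $2,683.10 × 0.01 = $26.83
State unemployment insurance (employee share): $2,683.10 × 0.005 = $13.42
Fitness reimbursement repayment: $62.17
Total deductions = $67.58 + $431.56 + $104.62 + $26.83 + $13.42 + $62.17 = $706.18
Net pay = $2,683.10 − $706.18 = $1,976.92

$1,976.92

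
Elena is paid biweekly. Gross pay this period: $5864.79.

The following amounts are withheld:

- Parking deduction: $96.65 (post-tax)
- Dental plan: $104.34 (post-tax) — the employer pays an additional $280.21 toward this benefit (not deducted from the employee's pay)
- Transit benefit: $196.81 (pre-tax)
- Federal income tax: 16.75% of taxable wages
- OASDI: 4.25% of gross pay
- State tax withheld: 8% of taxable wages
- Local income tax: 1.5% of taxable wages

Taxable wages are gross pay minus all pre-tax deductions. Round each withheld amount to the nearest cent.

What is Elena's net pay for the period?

$3729.89

Transit benefit: $196.81
Taxable wages = $5864.79 − $196.81 = $5667.98
State tax withheld: $5667.98 × 0.08 = $453.44
Local income tax: $5667.98 × 0.015 = $85.02
Federal income tax: $5667.98 × 0.1675 = $949.39
OASDI: $5864.79 × 0.0425 = $249.25
Parking deduction: $96.65
Dental plan: $104.34
(Employer's $280.21 toward dental plan is not withheld from the employee.)
Total deductions = $196.81 + $453.44 + $85.02 + $949.39 + $249.25 + $96.65 + $104.34 = $2134.90
Net pay = $5864.79 − $2134.90 = $3729.89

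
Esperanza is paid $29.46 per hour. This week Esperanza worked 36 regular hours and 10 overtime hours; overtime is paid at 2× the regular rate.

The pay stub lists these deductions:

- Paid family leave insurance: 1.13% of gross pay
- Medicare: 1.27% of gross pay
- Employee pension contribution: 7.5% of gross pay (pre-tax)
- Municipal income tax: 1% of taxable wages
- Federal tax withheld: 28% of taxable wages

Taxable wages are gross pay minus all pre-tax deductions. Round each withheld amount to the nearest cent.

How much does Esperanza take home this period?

Regular pay: 36 × $29.46 = $1,060.56
Overtime pay: 10 × $29.46 × 2 = $589.20
Gross pay = $1,060.56 + $589.20 = $1,649.76
Employee pension contribution: $1,649.76 × 0.075 = $123.73
Taxable wages = $1,649.76 − $123.73 = $1,526.03
Federal tax withheld: $1,526.03 × 0.28 = $427.29
Municipal income tax: $1,526.03 × 0.01 = $15.26
Paid family leave insurance: $1,649.76 × 0.0113 = $18.64
Medicare: $1,649.76 × 0.0127 = $20.95
Total deductions = $123.73 + $427.29 + $15.26 + $18.64 + $20.95 = $605.87
Net pay = $1,649.76 − $605.87 = $1,043.89

$1,043.89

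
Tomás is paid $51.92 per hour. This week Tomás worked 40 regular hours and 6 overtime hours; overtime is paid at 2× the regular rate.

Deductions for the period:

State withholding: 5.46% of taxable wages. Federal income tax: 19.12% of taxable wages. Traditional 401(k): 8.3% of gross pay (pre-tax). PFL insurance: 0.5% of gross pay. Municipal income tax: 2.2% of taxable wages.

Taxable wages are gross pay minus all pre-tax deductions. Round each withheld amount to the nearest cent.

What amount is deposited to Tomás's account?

Regular pay: 40 × $51.92 = $2,076.80
Overtime pay: 6 × $51.92 × 2 = $623.04
Gross pay = $2,076.80 + $623.04 = $2,699.84
Traditional 401(k): $2,699.84 × 0.083 = $224.09
Taxable wages = $2,699.84 − $224.09 = $2,475.75
Federal income tax: $2,475.75 × 0.1912 = $473.36
State withholding: $2,475.75 × 0.0546 = $135.18
Municipal income tax: $2,475.75 × 0.022 = $54.47
PFL insurance: $2,699.84 × 0.005 = $13.50
Total deductions = $224.09 + $473.36 + $135.18 + $54.47 + $13.50 = $900.60
Net pay = $2,699.84 − $900.60 = $1,799.24

$1,799.24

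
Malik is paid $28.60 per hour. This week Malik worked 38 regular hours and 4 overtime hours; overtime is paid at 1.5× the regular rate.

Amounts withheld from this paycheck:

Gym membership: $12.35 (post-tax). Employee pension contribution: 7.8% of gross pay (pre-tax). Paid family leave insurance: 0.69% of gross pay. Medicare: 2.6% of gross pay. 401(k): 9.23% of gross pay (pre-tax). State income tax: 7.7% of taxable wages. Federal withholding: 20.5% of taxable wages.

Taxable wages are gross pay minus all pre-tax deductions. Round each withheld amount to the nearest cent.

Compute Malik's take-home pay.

$695.91

Regular pay: 38 × $28.60 = $1,086.80
Overtime pay: 4 × $28.60 × 1.5 = $171.60
Gross pay = $1,086.80 + $171.60 = $1,258.40
401(k): $1,258.40 × 0.0923 = $116.15
Employee pension contribution: $1,258.40 × 0.078 = $98.16
Pre-tax total = $116.15 + $98.16 = $214.31
Taxable wages = $1,258.40 − $214.31 = $1,044.09
Federal withholding: $1,044.09 × 0.205 = $214.04
State income tax: $1,044.09 × 0.077 = $80.39
Medicare: $1,258.40 × 0.026 = $32.72
Paid family leave insurance: $1,258.40 × 0.0069 = $8.68
Gym membership: $12.35
Total deductions = $116.15 + $98.16 + $214.04 + $80.39 + $32.72 + $8.68 + $12.35 = $562.49
Net pay = $1,258.40 − $562.49 = $695.91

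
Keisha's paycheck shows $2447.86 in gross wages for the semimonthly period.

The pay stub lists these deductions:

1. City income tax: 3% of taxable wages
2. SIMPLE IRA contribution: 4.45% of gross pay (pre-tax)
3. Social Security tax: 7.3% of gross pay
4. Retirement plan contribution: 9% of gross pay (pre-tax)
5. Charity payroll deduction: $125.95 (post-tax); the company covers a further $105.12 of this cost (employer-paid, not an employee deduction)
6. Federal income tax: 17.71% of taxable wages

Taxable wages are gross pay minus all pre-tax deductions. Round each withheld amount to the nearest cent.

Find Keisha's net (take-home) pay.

$1375.21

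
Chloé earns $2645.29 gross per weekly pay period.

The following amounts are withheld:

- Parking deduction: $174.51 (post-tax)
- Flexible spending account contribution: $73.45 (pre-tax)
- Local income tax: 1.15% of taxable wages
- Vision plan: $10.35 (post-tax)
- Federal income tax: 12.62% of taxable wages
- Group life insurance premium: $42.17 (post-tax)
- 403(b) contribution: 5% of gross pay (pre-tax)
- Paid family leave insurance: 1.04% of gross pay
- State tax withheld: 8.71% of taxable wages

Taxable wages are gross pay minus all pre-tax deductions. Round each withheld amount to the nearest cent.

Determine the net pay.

403(b) contribution: $2645.29 × 0.05 = $132.26
Flexible spending account contribution: $73.45
Pre-tax total = $132.26 + $73.45 = $205.71
Taxable wages = $2645.29 − $205.71 = $2439.58
Federal income tax: $2439.58 × 0.1262 = $307.87
Local income tax: $2439.58 × 0.0115 = $28.06
State tax withheld: $2439.58 × 0.0871 = $212.49
Paid family leave insurance: $2645.29 × 0.0104 = $27.51
Vision plan: $10.35
Parking deduction: $174.51
Group life insurance premium: $42.17
Total deductions = $132.26 + $73.45 + $307.87 + $28.06 + $212.49 + $27.51 + $10.35 + $174.51 + $42.17 = $1008.67
Net pay = $2645.29 − $1008.67 = $1636.62

$1636.62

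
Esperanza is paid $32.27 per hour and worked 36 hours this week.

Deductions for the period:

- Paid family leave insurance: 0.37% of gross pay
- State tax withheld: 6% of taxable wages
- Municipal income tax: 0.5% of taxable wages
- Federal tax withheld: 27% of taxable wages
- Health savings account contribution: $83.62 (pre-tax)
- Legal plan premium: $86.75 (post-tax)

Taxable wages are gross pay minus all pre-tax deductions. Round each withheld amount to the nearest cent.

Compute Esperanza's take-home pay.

$625.88

Gross pay: 36 × $32.27 = $1,161.72
Health savings account contribution: $83.62
Taxable wages = $1,161.72 − $83.62 = $1,078.10
Federal tax withheld: $1,078.10 × 0.27 = $291.09
State tax withheld: $1,078.10 × 0.06 = $64.69
Municipal income tax: $1,078.10 × 0.005 = $5.39
Paid family leave insurance: $1,161.72 × 0.0037 = $4.30
Legal plan premium: $86.75
Total deductions = $83.62 + $291.09 + $64.69 + $5.39 + $4.30 + $86.75 = $535.84
Net pay = $1,161.72 − $535.84 = $625.88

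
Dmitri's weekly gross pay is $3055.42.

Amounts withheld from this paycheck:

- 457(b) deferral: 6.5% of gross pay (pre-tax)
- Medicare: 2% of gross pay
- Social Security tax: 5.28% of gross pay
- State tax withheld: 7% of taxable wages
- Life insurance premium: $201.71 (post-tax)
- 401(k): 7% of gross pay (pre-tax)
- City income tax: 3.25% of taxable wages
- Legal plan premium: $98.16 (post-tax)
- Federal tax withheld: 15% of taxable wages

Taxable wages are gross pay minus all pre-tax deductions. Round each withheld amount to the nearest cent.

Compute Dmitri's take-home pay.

401(k): $3055.42 × 0.07 = $213.88
457(b) deferral: $3055.42 × 0.065 = $198.60
Pre-tax total = $213.88 + $198.60 = $412.48
Taxable wages = $3055.42 − $412.48 = $2642.94
Federal tax withheld: $2642.94 × 0.15 = $396.44
State tax withheld: $2642.94 × 0.07 = $185.01
City income tax: $2642.94 × 0.0325 = $85.90
Medicare: $3055.42 × 0.02 = $61.11
Social Security tax: $3055.42 × 0.0528 = $161.33
Legal plan premium: $98.16
Life insurance premium: $201.71
Total deductions = $213.88 + $198.60 + $396.44 + $185.01 + $85.90 + $61.11 + $161.33 + $98.16 + $201.71 = $1602.14
Net pay = $3055.42 − $1602.14 = $1453.28

$1453.28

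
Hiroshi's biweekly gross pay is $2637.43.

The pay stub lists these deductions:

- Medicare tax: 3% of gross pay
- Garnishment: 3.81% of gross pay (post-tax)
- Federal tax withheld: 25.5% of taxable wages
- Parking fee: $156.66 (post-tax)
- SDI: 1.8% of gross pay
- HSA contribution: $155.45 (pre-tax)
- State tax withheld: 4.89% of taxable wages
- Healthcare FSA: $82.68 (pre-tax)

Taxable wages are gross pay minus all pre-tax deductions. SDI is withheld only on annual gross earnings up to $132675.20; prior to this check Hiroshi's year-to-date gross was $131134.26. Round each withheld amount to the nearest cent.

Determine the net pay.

Healthcare FSA: $82.68
HSA contribution: $155.45
Pre-tax total = $82.68 + $155.45 = $238.13
Taxable wages = $2637.43 − $238.13 = $2399.30
Federal tax withheld: $2399.30 × 0.255 = $611.82
State tax withheld: $2399.30 × 0.0489 = $117.33
SDI: only $132675.20 − $131134.26 = $1540.94 of this check is subject → $1540.94 × 0.018 = $27.74
Medicare tax: $2637.43 × 0.03 = $79.12
Parking fee: $156.66
Garnishment: $2637.43 × 0.0381 = $100.49
Total deductions = $82.68 + $155.45 + $611.82 + $117.33 + $27.74 + $79.12 + $156.66 + $100.49 = $1331.29
Net pay = $2637.43 − $1331.29 = $1306.14

$1306.14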